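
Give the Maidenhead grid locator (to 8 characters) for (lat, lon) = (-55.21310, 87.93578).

ND34xs28

Shift to the Maidenhead origin (180°W, 90°S): lon 267.93578, lat 34.78690.
Field: lon ⌊267.93578/20⌋ = 13 → N; lat ⌊34.78690/10⌋ = 3 → D.
Square: lon ⌊7.93578/2⌋ = 3; lat ⌊4.78690/1⌋ = 4.
Subsquare: lon ⌊1.93578/0.0833333⌋ = 23 → x; lat ⌊0.78690/0.0416667⌋ = 18 → s.
Extended square: lon ⌊0.01911/0.00833333⌋ = 2; lat ⌊0.03690/0.00416667⌋ = 8.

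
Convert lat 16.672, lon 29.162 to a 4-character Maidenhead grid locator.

KK46

Offset from 180°W / 90°S: lon 209.16°, lat 106.67°.
Field (20°×10°, letters A–R): 209.16/20 → 10 → K, 106.67/10 → 10 → K; chars KK.
Square (2°×1°, digits 0–9): 9.16/2 → 4, 6.67/1 → 6; chars 46.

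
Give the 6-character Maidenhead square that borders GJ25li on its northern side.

Latitude subsquare i = 8; +1 → 9 = j.
The longitude characters are unchanged.

GJ25lj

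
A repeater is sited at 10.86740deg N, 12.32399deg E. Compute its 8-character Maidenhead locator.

JK60du88

Offset from 180°W / 90°S: lon 192.32399°, lat 100.86740°.
Field: lon ⌊192.32399/20⌋ = 9 → J; lat ⌊100.86740/10⌋ = 10 → K.
Square: lon ⌊12.32399/2⌋ = 6; lat ⌊0.86740/1⌋ = 0.
Subsquare: lon ⌊0.32399/0.0833333⌋ = 3 → d; lat ⌊0.86740/0.0416667⌋ = 20 → u.
Extended square: lon ⌊0.07399/0.00833333⌋ = 8; lat ⌊0.03407/0.00416667⌋ = 8.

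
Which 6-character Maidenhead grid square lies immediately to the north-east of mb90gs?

MB90ht

Longitude subsquare g = 6; +1 → 7 = h.
Latitude subsquare s = 18; +1 → 19 = t.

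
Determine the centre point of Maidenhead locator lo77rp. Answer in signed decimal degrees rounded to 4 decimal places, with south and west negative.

57.6458, 55.4583

Field L=11, O=14: +11·20° lon, +14·10° lat → SW at lon 40°, lat 50°.
Square 7, 7: +7·2° lon, +7·1° lat → SW at lon 54°, lat 57°.
Subsquare r=17, p=15: +17·0.0833333° lon, +15·0.0416667° lat → SW at lon 55.4167°, lat 57.625°.
Cell spans 0.0833333° lon × 0.0416667° lat. Centre is SW corner plus half of each.
latitude 57.6458, longitude 55.4583.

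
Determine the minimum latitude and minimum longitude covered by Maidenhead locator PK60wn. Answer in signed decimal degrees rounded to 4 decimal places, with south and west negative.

10.5417, 133.8333

Field P=15, K=10: +15·20° lon, +10·10° lat → SW at lon 120°, lat 10°.
Square 6, 0: +6·2° lon, +0·1° lat → SW at lon 132°, lat 10°.
Subsquare w=22, n=13: +22·0.0833333° lon, +13·0.0416667° lat → SW at lon 133.833°, lat 10.5417°.
latitude 10.5417, longitude 133.8333.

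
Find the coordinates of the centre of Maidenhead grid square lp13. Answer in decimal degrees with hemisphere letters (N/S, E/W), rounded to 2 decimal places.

Field L=11, P=15: +11·20° lon, +15·10° lat → SW at lon 40°, lat 60°.
Square 1, 3: +1·2° lon, +3·1° lat → SW at lon 42°, lat 63°.
Cell spans 2° lon × 1° lat. Centre is SW corner plus half of each.
latitude 63.50° N, longitude 43.00° E.

63.50° N, 43.00° E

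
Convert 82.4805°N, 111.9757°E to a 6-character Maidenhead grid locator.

OR52xl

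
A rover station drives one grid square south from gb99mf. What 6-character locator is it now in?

GB99me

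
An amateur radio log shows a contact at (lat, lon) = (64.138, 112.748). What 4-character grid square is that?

OP64

Add 180° to longitude and 90° to latitude: 292.75, 154.14.
Field: lon ⌊292.75/20⌋ = 14 → O; lat ⌊154.14/10⌋ = 15 → P.
Square: lon ⌊12.75/2⌋ = 6; lat ⌊4.14/1⌋ = 4.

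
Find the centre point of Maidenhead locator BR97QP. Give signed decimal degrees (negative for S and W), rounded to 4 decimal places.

Field B=1, R=17: +1·20° lon, +17·10° lat → SW at lon -160°, lat 80°.
Square 9, 7: +9·2° lon, +7·1° lat → SW at lon -142°, lat 87°.
Subsquare q=16, p=15: +16·0.0833333° lon, +15·0.0416667° lat → SW at lon -140.667°, lat 87.625°.
Cell spans 0.0833333° lon × 0.0416667° lat. Centre is SW corner plus half of each.
latitude 87.6458, longitude -140.6250.

87.6458, -140.6250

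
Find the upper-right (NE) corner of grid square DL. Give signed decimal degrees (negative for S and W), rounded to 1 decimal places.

30.0, -100.0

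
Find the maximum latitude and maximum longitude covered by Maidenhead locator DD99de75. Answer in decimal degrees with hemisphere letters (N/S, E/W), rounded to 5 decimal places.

50.80833° S, 101.68333° W

Field D=3, D=3: +3·20° lon, +3·10° lat → SW at lon -120°, lat -60°.
Square 9, 9: +9·2° lon, +9·1° lat → SW at lon -102°, lat -51°.
Subsquare d=3, e=4: +3·0.0833333° lon, +4·0.0416667° lat → SW at lon -101.75°, lat -50.8333°.
Extended square 7, 5: +7·0.00833333° lon, +5·0.00416667° lat → SW at lon -101.692°, lat -50.8125°.
Cell spans 0.00833333° lon × 0.00416667° lat. NE corner is SW corner plus one full cell.
latitude 50.80833° S, longitude 101.68333° W.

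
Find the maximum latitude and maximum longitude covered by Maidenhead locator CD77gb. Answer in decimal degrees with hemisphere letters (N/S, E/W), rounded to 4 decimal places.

52.9167° S, 125.4167° W

Field C=2, D=3: +2·20° lon, +3·10° lat → SW at lon -140°, lat -60°.
Square 7, 7: +7·2° lon, +7·1° lat → SW at lon -126°, lat -53°.
Subsquare g=6, b=1: +6·0.0833333° lon, +1·0.0416667° lat → SW at lon -125.5°, lat -52.9583°.
Cell spans 0.0833333° lon × 0.0416667° lat. NE corner is SW corner plus one full cell.
latitude 52.9167° S, longitude 125.4167° W.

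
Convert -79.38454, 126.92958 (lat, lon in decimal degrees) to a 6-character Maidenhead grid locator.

PB30lo

Add 180° to longitude and 90° to latitude: 306.9296, 10.6155.
Field: lon ⌊306.9296/20⌋ = 15 → P; lat ⌊10.6155/10⌋ = 1 → B.
Square: lon ⌊6.9296/2⌋ = 3; lat ⌊0.6155/1⌋ = 0.
Subsquare: lon ⌊0.9296/0.0833333⌋ = 11 → l; lat ⌊0.6155/0.0416667⌋ = 14 → o.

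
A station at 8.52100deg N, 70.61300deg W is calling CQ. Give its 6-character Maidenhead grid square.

Shift to the Maidenhead origin (180°W, 90°S): lon 109.3870, lat 98.5210.
Field (20°×10°, letters A–R): lon ⌊109.3870/20⌋ = 5 → F; lat ⌊98.5210/10⌋ = 9 → J.
Square (2°×1°, digits 0–9): lon ⌊9.3870/2⌋ = 4; lat ⌊8.5210/1⌋ = 8.
Subsquare (5′×2.5′, letters a–x): lon ⌊1.3870/0.0833333⌋ = 16 → q; lat ⌊0.5210/0.0416667⌋ = 12 → m.

FJ48qm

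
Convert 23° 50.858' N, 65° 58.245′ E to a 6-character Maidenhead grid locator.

ML23xu

Shift to the Maidenhead origin (180°W, 90°S): lon 245.9708, lat 113.8476.
Field (20°×10°, letters A–R): lon ⌊245.9708/20⌋ = 12 → M; lat ⌊113.8476/10⌋ = 11 → L.
Square (2°×1°, digits 0–9): lon ⌊5.9708/2⌋ = 2; lat ⌊3.8476/1⌋ = 3.
Subsquare (5′×2.5′, letters a–x): lon ⌊1.9708/0.0833333⌋ = 23 → x; lat ⌊0.8476/0.0416667⌋ = 20 → u.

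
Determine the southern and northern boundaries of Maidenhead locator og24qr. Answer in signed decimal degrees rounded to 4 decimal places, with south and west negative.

-25.2917, -25.2500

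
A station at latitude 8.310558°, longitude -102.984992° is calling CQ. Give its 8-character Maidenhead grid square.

Offset from 180°W / 90°S: lon 77.01501°, lat 98.31056°.
Field: 77.01501/20 → 3 → D, 98.31056/10 → 9 → J; chars DJ.
Square: 17.01501/2 → 8, 8.31056/1 → 8; chars 88.
Subsquare: 1.01501/0.0833333 → 12 → m, 0.31056/0.0416667 → 7 → h; chars mh.
Extended square: 0.01501/0.00833333 → 1, 0.01889/0.00416667 → 4; chars 14.

DJ88mh14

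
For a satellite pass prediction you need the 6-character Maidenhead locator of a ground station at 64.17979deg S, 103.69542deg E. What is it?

OC15ut

Add 180° to longitude and 90° to latitude: 283.6954, 25.8202.
Field: 283.6954/20 → 14 → O, 25.8202/10 → 2 → C; chars OC.
Square: 3.6954/2 → 1, 5.8202/1 → 5; chars 15.
Subsquare: 1.6954/0.0833333 → 20 → u, 0.8202/0.0416667 → 19 → t; chars ut.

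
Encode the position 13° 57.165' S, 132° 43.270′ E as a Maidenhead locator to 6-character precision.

Shift to the Maidenhead origin (180°W, 90°S): lon 312.7212, lat 76.0473.
Field: 312.7212/20 → 15 → P, 76.0473/10 → 7 → H; chars PH.
Square: 12.7212/2 → 6, 6.0473/1 → 6; chars 66.
Subsquare: 0.7212/0.0833333 → 8 → i, 0.0473/0.0416667 → 1 → b; chars ib.

PH66ib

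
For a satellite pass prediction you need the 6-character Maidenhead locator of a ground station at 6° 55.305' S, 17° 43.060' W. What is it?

II13db

Shift to the Maidenhead origin (180°W, 90°S): lon 162.2823, lat 83.0782.
Field (20°×10°, letters A–R): lon ⌊162.2823/20⌋ = 8 → I; lat ⌊83.0782/10⌋ = 8 → I.
Square (2°×1°, digits 0–9): lon ⌊2.2823/2⌋ = 1; lat ⌊3.0782/1⌋ = 3.
Subsquare (5′×2.5′, letters a–x): lon ⌊0.2823/0.0833333⌋ = 3 → d; lat ⌊0.0782/0.0416667⌋ = 1 → b.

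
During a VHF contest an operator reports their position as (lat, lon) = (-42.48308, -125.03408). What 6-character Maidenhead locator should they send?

CE77lm

Offset from 180°W / 90°S: lon 54.9659°, lat 47.5169°.
Field (20°×10°, letters A–R): 54.9659/20 → 2 → C, 47.5169/10 → 4 → E; chars CE.
Square (2°×1°, digits 0–9): 14.9659/2 → 7, 7.5169/1 → 7; chars 77.
Subsquare (5′×2.5′, letters a–x): 0.9659/0.0833333 → 11 → l, 0.5169/0.0416667 → 12 → m; chars lm.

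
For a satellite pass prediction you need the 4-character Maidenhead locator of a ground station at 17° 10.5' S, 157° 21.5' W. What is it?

BH12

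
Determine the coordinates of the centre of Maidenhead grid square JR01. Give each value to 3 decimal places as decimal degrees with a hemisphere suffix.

Field J=9, R=17: +9·20° lon, +17·10° lat → SW at lon 0°, lat 80°.
Square 0, 1: +0·2° lon, +1·1° lat → SW at lon 0°, lat 81°.
Cell spans 2° lon × 1° lat. Centre is SW corner plus half of each.
latitude 81.500° N, longitude 1.000° E.

81.500° N, 1.000° E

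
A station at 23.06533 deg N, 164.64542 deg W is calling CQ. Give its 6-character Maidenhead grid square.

AL73qb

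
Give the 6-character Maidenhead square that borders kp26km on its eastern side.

Longitude subsquare k = 10; +1 → 11 = l.
The latitude characters are unchanged.

KP26lm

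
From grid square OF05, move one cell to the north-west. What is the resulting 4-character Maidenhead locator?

Longitude square 0; −1 → -1, wraps to 9, carry into field.
Longitude field O = 14; −1 → 13 = N.
Latitude square 5; +1 → 6.

NF96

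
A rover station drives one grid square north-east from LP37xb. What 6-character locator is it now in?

Longitude subsquare x = 23; +1 → 24, wraps to 0 = a, carry into square.
Longitude square 3; +1 → 4.
Latitude subsquare b = 1; +1 → 2 = c.

LP47ac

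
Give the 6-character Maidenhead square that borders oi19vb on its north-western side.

Longitude subsquare v = 21; −1 → 20 = u.
Latitude subsquare b = 1; +1 → 2 = c.

OI19uc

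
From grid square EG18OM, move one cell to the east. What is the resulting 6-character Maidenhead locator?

Longitude subsquare o = 14; +1 → 15 = p.
The latitude characters are unchanged.

EG18pm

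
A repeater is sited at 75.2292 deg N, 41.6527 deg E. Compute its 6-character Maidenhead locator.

LQ05tf

Offset from 180°W / 90°S: lon 221.6527°, lat 165.2292°.
Field (20°×10°, letters A–R): lon ⌊221.6527/20⌋ = 11 → L; lat ⌊165.2292/10⌋ = 16 → Q.
Square (2°×1°, digits 0–9): lon ⌊1.6527/2⌋ = 0; lat ⌊5.2292/1⌋ = 5.
Subsquare (5′×2.5′, letters a–x): lon ⌊1.6527/0.0833333⌋ = 19 → t; lat ⌊0.2292/0.0416667⌋ = 5 → f.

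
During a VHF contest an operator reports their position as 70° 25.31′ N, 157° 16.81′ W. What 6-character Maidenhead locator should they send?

BQ10ik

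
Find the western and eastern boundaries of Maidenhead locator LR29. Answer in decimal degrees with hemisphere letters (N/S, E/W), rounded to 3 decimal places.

44.000° E, 46.000° E

Field L=11, R=17: +11·20° lon, +17·10° lat → SW at lon 40°, lat 80°.
Square 2, 9: +2·2° lon, +9·1° lat → SW at lon 44°, lat 89°.
Cell spans 2° lon × 1° lat.
west 44.000° E, east 46.000° E.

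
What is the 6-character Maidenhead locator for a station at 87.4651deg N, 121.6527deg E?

Offset from 180°W / 90°S: lon 301.6527°, lat 177.4651°.
Field: 301.6527/20 → 15 → P, 177.4651/10 → 17 → R; chars PR.
Square: 1.6527/2 → 0, 7.4651/1 → 7; chars 07.
Subsquare: 1.6527/0.0833333 → 19 → t, 0.4651/0.0416667 → 11 → l; chars tl.

PR07tl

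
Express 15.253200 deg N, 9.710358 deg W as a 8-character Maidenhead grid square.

IK55dg40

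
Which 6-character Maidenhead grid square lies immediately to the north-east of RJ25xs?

RJ35at

Longitude subsquare x = 23; +1 → 24, wraps to 0 = a, carry into square.
Longitude square 2; +1 → 3.
Latitude subsquare s = 18; +1 → 19 = t.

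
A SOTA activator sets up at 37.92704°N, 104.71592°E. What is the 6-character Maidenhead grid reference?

Offset from 180°W / 90°S: lon 284.7159°, lat 127.9270°.
Field: 284.7159/20 → 14 → O, 127.9270/10 → 12 → M; chars OM.
Square: 4.7159/2 → 2, 7.9270/1 → 7; chars 27.
Subsquare: 0.7159/0.0833333 → 8 → i, 0.9270/0.0416667 → 22 → w; chars iw.

OM27iw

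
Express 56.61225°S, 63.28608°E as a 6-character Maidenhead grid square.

MD13pj

Offset from 180°W / 90°S: lon 243.2861°, lat 33.3877°.
Field: 243.2861/20 → 12 → M, 33.3877/10 → 3 → D; chars MD.
Square: 3.2861/2 → 1, 3.3877/1 → 3; chars 13.
Subsquare: 1.2861/0.0833333 → 15 → p, 0.3877/0.0416667 → 9 → j; chars pj.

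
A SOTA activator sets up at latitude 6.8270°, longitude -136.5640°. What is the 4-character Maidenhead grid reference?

Shift to the Maidenhead origin (180°W, 90°S): lon 43.44, lat 96.83.
Field: lon ⌊43.44/20⌋ = 2 → C; lat ⌊96.83/10⌋ = 9 → J.
Square: lon ⌊3.44/2⌋ = 1; lat ⌊6.83/1⌋ = 6.

CJ16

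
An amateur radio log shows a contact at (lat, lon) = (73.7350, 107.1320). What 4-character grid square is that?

OQ33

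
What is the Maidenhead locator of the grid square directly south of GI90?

Latitude square 0; −1 → -1, wraps to 9, carry into field.
Latitude field I = 8; −1 → 7 = H.
The longitude characters are unchanged.

GH99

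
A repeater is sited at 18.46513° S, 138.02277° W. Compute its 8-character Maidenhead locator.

CH01xm78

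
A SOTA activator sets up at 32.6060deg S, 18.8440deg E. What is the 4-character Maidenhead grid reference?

JF97

Offset from 180°W / 90°S: lon 198.84°, lat 57.39°.
Field: lon ⌊198.84/20⌋ = 9 → J; lat ⌊57.39/10⌋ = 5 → F.
Square: lon ⌊18.84/2⌋ = 9; lat ⌊7.39/1⌋ = 7.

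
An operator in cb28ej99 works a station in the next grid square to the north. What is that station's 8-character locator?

Latitude extended square 9; +1 → 10, wraps to 0, carry into subsquare.
Latitude subsquare j = 9; +1 → 10 = k.
The longitude characters are unchanged.

CB28ek90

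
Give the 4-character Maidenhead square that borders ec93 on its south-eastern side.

FC02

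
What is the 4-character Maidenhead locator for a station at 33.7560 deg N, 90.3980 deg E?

NM53

Add 180° to longitude and 90° to latitude: 270.40, 123.76.
Field: 270.40/20 → 13 → N, 123.76/10 → 12 → M; chars NM.
Square: 10.40/2 → 5, 3.76/1 → 3; chars 53.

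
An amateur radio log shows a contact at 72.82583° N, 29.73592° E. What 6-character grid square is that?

KQ42ut

Add 180° to longitude and 90° to latitude: 209.7359, 162.8258.
Field: lon ⌊209.7359/20⌋ = 10 → K; lat ⌊162.8258/10⌋ = 16 → Q.
Square: lon ⌊9.7359/2⌋ = 4; lat ⌊2.8258/1⌋ = 2.
Subsquare: lon ⌊1.7359/0.0833333⌋ = 20 → u; lat ⌊0.8258/0.0416667⌋ = 19 → t.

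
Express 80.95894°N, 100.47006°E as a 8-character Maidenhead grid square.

Shift to the Maidenhead origin (180°W, 90°S): lon 280.47006, lat 170.95894.
Field (20°×10°, letters A–R): lon ⌊280.47006/20⌋ = 14 → O; lat ⌊170.95894/10⌋ = 17 → R.
Square (2°×1°, digits 0–9): lon ⌊0.47006/2⌋ = 0; lat ⌊0.95894/1⌋ = 0.
Subsquare (5′×2.5′, letters a–x): lon ⌊0.47006/0.0833333⌋ = 5 → f; lat ⌊0.95894/0.0416667⌋ = 23 → x.
Extended square (30″×15″, digits 0–9): lon ⌊0.05339/0.00833333⌋ = 6; lat ⌊0.00061/0.00416667⌋ = 0.

OR00fx60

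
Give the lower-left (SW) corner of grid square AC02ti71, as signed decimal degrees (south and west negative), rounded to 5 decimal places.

Field A=0, C=2: +0·20° lon, +2·10° lat → SW at lon -180°, lat -70°.
Square 0, 2: +0·2° lon, +2·1° lat → SW at lon -180°, lat -68°.
Subsquare t=19, i=8: +19·0.0833333° lon, +8·0.0416667° lat → SW at lon -178.417°, lat -67.6667°.
Extended square 7, 1: +7·0.00833333° lon, +1·0.00416667° lat → SW at lon -178.358°, lat -67.6625°.
latitude -67.66250, longitude -178.35833.

-67.66250, -178.35833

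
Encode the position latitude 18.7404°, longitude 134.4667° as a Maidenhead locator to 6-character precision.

PK78fr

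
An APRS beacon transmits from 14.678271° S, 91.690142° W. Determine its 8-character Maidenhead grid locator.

Shift to the Maidenhead origin (180°W, 90°S): lon 88.30986, lat 75.32173.
Field: lon ⌊88.30986/20⌋ = 4 → E; lat ⌊75.32173/10⌋ = 7 → H.
Square: lon ⌊8.30986/2⌋ = 4; lat ⌊5.32173/1⌋ = 5.
Subsquare: lon ⌊0.30986/0.0833333⌋ = 3 → d; lat ⌊0.32173/0.0416667⌋ = 7 → h.
Extended square: lon ⌊0.05986/0.00833333⌋ = 7; lat ⌊0.03006/0.00416667⌋ = 7.

EH45dh77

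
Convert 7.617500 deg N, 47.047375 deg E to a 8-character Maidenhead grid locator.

Offset from 180°W / 90°S: lon 227.04737°, lat 97.61750°.
Field: 227.04737/20 → 11 → L, 97.61750/10 → 9 → J; chars LJ.
Square: 7.04737/2 → 3, 7.61750/1 → 7; chars 37.
Subsquare: 1.04737/0.0833333 → 12 → m, 0.61750/0.0416667 → 14 → o; chars mo.
Extended square: 0.04737/0.00833333 → 5, 0.03417/0.00416667 → 8; chars 58.

LJ37mo58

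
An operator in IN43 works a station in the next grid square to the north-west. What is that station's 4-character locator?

IN34

Longitude square 4; −1 → 3.
Latitude square 3; +1 → 4.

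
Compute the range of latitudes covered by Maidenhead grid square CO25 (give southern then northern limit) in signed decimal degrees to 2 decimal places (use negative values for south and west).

Field C=2, O=14: +2·20° lon, +14·10° lat → SW at lon -140°, lat 50°.
Square 2, 5: +2·2° lon, +5·1° lat → SW at lon -136°, lat 55°.
Cell spans 2° lon × 1° lat.
south 55.00, north 56.00.

55.00, 56.00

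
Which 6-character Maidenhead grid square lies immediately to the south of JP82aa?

Latitude subsquare a = 0; −1 → -1, wraps to 23 = x, carry into square.
Latitude square 2; −1 → 1.
The longitude characters are unchanged.

JP81ax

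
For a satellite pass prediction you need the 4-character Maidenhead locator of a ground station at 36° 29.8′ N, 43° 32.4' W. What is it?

GM86

Shift to the Maidenhead origin (180°W, 90°S): lon 136.46, lat 126.50.
Field: lon ⌊136.46/20⌋ = 6 → G; lat ⌊126.50/10⌋ = 12 → M.
Square: lon ⌊16.46/2⌋ = 8; lat ⌊6.50/1⌋ = 6.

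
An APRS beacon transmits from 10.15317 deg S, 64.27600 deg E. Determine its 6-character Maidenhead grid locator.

Offset from 180°W / 90°S: lon 244.2760°, lat 79.8468°.
Field: lon ⌊244.2760/20⌋ = 12 → M; lat ⌊79.8468/10⌋ = 7 → H.
Square: lon ⌊4.2760/2⌋ = 2; lat ⌊9.8468/1⌋ = 9.
Subsquare: lon ⌊0.2760/0.0833333⌋ = 3 → d; lat ⌊0.8468/0.0416667⌋ = 20 → u.

MH29du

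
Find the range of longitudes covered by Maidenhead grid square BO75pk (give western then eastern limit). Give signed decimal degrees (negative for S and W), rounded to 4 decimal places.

-144.7500, -144.6667

Field B=1, O=14: +1·20° lon, +14·10° lat → SW at lon -160°, lat 50°.
Square 7, 5: +7·2° lon, +5·1° lat → SW at lon -146°, lat 55°.
Subsquare p=15, k=10: +15·0.0833333° lon, +10·0.0416667° lat → SW at lon -144.75°, lat 55.4167°.
Cell spans 0.0833333° lon × 0.0416667° lat.
west -144.7500, east -144.6667.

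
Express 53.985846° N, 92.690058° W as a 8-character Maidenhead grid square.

EO33px76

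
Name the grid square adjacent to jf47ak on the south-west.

Longitude subsquare a = 0; −1 → -1, wraps to 23 = x, carry into square.
Longitude square 4; −1 → 3.
Latitude subsquare k = 10; −1 → 9 = j.

JF37xj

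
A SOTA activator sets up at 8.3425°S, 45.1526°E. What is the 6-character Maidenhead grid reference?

LI21np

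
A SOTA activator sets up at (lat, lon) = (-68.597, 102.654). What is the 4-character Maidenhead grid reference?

Offset from 180°W / 90°S: lon 282.65°, lat 21.40°.
Field: 282.65/20 → 14 → O, 21.40/10 → 2 → C; chars OC.
Square: 2.65/2 → 1, 1.40/1 → 1; chars 11.

OC11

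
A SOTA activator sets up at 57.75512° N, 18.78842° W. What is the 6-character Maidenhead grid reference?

IO07os

Add 180° to longitude and 90° to latitude: 161.2116, 147.7551.
Field (20°×10°, letters A–R): lon ⌊161.2116/20⌋ = 8 → I; lat ⌊147.7551/10⌋ = 14 → O.
Square (2°×1°, digits 0–9): lon ⌊1.2116/2⌋ = 0; lat ⌊7.7551/1⌋ = 7.
Subsquare (5′×2.5′, letters a–x): lon ⌊1.2116/0.0833333⌋ = 14 → o; lat ⌊0.7551/0.0416667⌋ = 18 → s.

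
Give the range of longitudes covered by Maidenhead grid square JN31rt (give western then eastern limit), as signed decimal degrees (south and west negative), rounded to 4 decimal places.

7.4167, 7.5000

Field J=9, N=13: +9·20° lon, +13·10° lat → SW at lon 0°, lat 40°.
Square 3, 1: +3·2° lon, +1·1° lat → SW at lon 6°, lat 41°.
Subsquare r=17, t=19: +17·0.0833333° lon, +19·0.0416667° lat → SW at lon 7.41667°, lat 41.7917°.
Cell spans 0.0833333° lon × 0.0416667° lat.
west 7.4167, east 7.5000.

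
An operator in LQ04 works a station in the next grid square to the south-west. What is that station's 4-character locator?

KQ93

Longitude square 0; −1 → -1, wraps to 9, carry into field.
Longitude field L = 11; −1 → 10 = K.
Latitude square 4; −1 → 3.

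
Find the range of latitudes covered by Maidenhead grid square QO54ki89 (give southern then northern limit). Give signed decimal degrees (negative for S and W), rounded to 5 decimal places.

54.37083, 54.37500

Field Q=16, O=14: +16·20° lon, +14·10° lat → SW at lon 140°, lat 50°.
Square 5, 4: +5·2° lon, +4·1° lat → SW at lon 150°, lat 54°.
Subsquare k=10, i=8: +10·0.0833333° lon, +8·0.0416667° lat → SW at lon 150.833°, lat 54.3333°.
Extended square 8, 9: +8·0.00833333° lon, +9·0.00416667° lat → SW at lon 150.9°, lat 54.3708°.
Cell spans 0.00833333° lon × 0.00416667° lat.
south 54.37083, north 54.37500.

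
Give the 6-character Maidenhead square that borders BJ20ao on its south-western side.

BJ10xn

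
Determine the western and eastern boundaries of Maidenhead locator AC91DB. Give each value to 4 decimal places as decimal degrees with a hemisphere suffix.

161.7500° W, 161.6667° W

Field A=0, C=2: +0·20° lon, +2·10° lat → SW at lon -180°, lat -70°.
Square 9, 1: +9·2° lon, +1·1° lat → SW at lon -162°, lat -69°.
Subsquare d=3, b=1: +3·0.0833333° lon, +1·0.0416667° lat → SW at lon -161.75°, lat -68.9583°.
Cell spans 0.0833333° lon × 0.0416667° lat.
west 161.7500° W, east 161.6667° W.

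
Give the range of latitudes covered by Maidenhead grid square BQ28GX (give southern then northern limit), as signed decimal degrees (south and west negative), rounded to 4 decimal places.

Field B=1, Q=16: +1·20° lon, +16·10° lat → SW at lon -160°, lat 70°.
Square 2, 8: +2·2° lon, +8·1° lat → SW at lon -156°, lat 78°.
Subsquare g=6, x=23: +6·0.0833333° lon, +23·0.0416667° lat → SW at lon -155.5°, lat 78.9583°.
Cell spans 0.0833333° lon × 0.0416667° lat.
south 78.9583, north 79.0000.

78.9583, 79.0000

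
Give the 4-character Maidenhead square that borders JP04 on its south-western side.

Longitude square 0; −1 → -1, wraps to 9, carry into field.
Longitude field J = 9; −1 → 8 = I.
Latitude square 4; −1 → 3.

IP93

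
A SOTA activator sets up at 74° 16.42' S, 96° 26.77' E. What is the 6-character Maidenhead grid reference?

NB85fr

Shift to the Maidenhead origin (180°W, 90°S): lon 276.4462, lat 15.7263.
Field: 276.4462/20 → 13 → N, 15.7263/10 → 1 → B; chars NB.
Square: 16.4462/2 → 8, 5.7263/1 → 5; chars 85.
Subsquare: 0.4462/0.0833333 → 5 → f, 0.7263/0.0416667 → 17 → r; chars fr.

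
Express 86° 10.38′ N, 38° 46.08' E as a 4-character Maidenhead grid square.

KR96

Shift to the Maidenhead origin (180°W, 90°S): lon 218.77, lat 176.17.
Field: lon ⌊218.77/20⌋ = 10 → K; lat ⌊176.17/10⌋ = 17 → R.
Square: lon ⌊18.77/2⌋ = 9; lat ⌊6.17/1⌋ = 6.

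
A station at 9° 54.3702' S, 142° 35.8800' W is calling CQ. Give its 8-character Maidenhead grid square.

Add 180° to longitude and 90° to latitude: 37.40200, 80.09383.
Field (20°×10°, letters A–R): lon ⌊37.40200/20⌋ = 1 → B; lat ⌊80.09383/10⌋ = 8 → I.
Square (2°×1°, digits 0–9): lon ⌊17.40200/2⌋ = 8; lat ⌊0.09383/1⌋ = 0.
Subsquare (5′×2.5′, letters a–x): lon ⌊1.40200/0.0833333⌋ = 16 → q; lat ⌊0.09383/0.0416667⌋ = 2 → c.
Extended square (30″×15″, digits 0–9): lon ⌊0.06867/0.00833333⌋ = 8; lat ⌊0.01050/0.00416667⌋ = 2.

BI80qc82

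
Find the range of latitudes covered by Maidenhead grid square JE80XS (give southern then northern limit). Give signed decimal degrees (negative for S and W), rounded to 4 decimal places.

-49.2500, -49.2083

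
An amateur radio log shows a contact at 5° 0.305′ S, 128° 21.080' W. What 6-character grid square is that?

Shift to the Maidenhead origin (180°W, 90°S): lon 51.6487, lat 84.9949.
Field: 51.6487/20 → 2 → C, 84.9949/10 → 8 → I; chars CI.
Square: 11.6487/2 → 5, 4.9949/1 → 4; chars 54.
Subsquare: 1.6487/0.0833333 → 19 → t, 0.9949/0.0416667 → 23 → x; chars tx.

CI54tx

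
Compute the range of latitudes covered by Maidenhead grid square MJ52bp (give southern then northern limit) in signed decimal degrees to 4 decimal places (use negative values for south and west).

2.6250, 2.6667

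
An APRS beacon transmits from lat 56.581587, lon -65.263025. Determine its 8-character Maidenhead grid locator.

FO76in89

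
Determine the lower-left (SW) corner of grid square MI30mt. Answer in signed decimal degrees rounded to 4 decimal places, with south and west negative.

-9.2083, 67.0000

Field M=12, I=8: +12·20° lon, +8·10° lat → SW at lon 60°, lat -10°.
Square 3, 0: +3·2° lon, +0·1° lat → SW at lon 66°, lat -10°.
Subsquare m=12, t=19: +12·0.0833333° lon, +19·0.0416667° lat → SW at lon 67°, lat -9.20833°.
latitude -9.2083, longitude 67.0000.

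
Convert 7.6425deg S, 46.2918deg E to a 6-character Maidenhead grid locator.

LI32di

Shift to the Maidenhead origin (180°W, 90°S): lon 226.2918, lat 82.3575.
Field: lon ⌊226.2918/20⌋ = 11 → L; lat ⌊82.3575/10⌋ = 8 → I.
Square: lon ⌊6.2918/2⌋ = 3; lat ⌊2.3575/1⌋ = 2.
Subsquare: lon ⌊0.2918/0.0833333⌋ = 3 → d; lat ⌊0.3575/0.0416667⌋ = 8 → i.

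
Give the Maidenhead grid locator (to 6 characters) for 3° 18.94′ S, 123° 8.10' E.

PI16nq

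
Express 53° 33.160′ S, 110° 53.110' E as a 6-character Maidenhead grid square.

OD56kk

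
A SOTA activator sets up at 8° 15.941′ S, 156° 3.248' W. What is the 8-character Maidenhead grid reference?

BI11xr36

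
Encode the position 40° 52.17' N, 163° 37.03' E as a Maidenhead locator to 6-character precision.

RN10tu

Offset from 180°W / 90°S: lon 343.6172°, lat 130.8695°.
Field: 343.6172/20 → 17 → R, 130.8695/10 → 13 → N; chars RN.
Square: 3.6172/2 → 1, 0.8695/1 → 0; chars 10.
Subsquare: 1.6172/0.0833333 → 19 → t, 0.8695/0.0416667 → 20 → u; chars tu.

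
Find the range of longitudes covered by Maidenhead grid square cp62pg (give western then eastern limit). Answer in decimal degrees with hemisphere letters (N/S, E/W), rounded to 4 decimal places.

126.7500° W, 126.6667° W

Field C=2, P=15: +2·20° lon, +15·10° lat → SW at lon -140°, lat 60°.
Square 6, 2: +6·2° lon, +2·1° lat → SW at lon -128°, lat 62°.
Subsquare p=15, g=6: +15·0.0833333° lon, +6·0.0416667° lat → SW at lon -126.75°, lat 62.25°.
Cell spans 0.0833333° lon × 0.0416667° lat.
west 126.7500° W, east 126.6667° W.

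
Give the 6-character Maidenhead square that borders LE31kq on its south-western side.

Longitude subsquare k = 10; −1 → 9 = j.
Latitude subsquare q = 16; −1 → 15 = p.

LE31jp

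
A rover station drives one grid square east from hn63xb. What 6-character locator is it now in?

Longitude subsquare x = 23; +1 → 24, wraps to 0 = a, carry into square.
Longitude square 6; +1 → 7.
The latitude characters are unchanged.

HN73ab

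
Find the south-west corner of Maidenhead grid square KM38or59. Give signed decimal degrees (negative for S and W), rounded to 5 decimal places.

Field K=10, M=12: +10·20° lon, +12·10° lat → SW at lon 20°, lat 30°.
Square 3, 8: +3·2° lon, +8·1° lat → SW at lon 26°, lat 38°.
Subsquare o=14, r=17: +14·0.0833333° lon, +17·0.0416667° lat → SW at lon 27.1667°, lat 38.7083°.
Extended square 5, 9: +5·0.00833333° lon, +9·0.00416667° lat → SW at lon 27.2083°, lat 38.7458°.
latitude 38.74583, longitude 27.20833.

38.74583, 27.20833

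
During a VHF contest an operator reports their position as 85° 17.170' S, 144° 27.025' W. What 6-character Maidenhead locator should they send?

Add 180° to longitude and 90° to latitude: 35.5496, 4.7138.
Field: 35.5496/20 → 1 → B, 4.7138/10 → 0 → A; chars BA.
Square: 15.5496/2 → 7, 4.7138/1 → 4; chars 74.
Subsquare: 1.5496/0.0833333 → 18 → s, 0.7138/0.0416667 → 17 → r; chars sr.

BA74sr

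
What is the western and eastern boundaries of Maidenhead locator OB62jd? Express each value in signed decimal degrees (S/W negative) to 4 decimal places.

Field O=14, B=1: +14·20° lon, +1·10° lat → SW at lon 100°, lat -80°.
Square 6, 2: +6·2° lon, +2·1° lat → SW at lon 112°, lat -78°.
Subsquare j=9, d=3: +9·0.0833333° lon, +3·0.0416667° lat → SW at lon 112.75°, lat -77.875°.
Cell spans 0.0833333° lon × 0.0416667° lat.
west 112.7500, east 112.8333.

112.7500, 112.8333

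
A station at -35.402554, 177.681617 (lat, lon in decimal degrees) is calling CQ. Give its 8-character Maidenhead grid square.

RF84uo13

Shift to the Maidenhead origin (180°W, 90°S): lon 357.68162, lat 54.59745.
Field: lon ⌊357.68162/20⌋ = 17 → R; lat ⌊54.59745/10⌋ = 5 → F.
Square: lon ⌊17.68162/2⌋ = 8; lat ⌊4.59745/1⌋ = 4.
Subsquare: lon ⌊1.68162/0.0833333⌋ = 20 → u; lat ⌊0.59745/0.0416667⌋ = 14 → o.
Extended square: lon ⌊0.01495/0.00833333⌋ = 1; lat ⌊0.01411/0.00416667⌋ = 3.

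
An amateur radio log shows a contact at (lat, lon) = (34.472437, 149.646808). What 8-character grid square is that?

QM44tl73

Shift to the Maidenhead origin (180°W, 90°S): lon 329.64681, lat 124.47244.
Field: 329.64681/20 → 16 → Q, 124.47244/10 → 12 → M; chars QM.
Square: 9.64681/2 → 4, 4.47244/1 → 4; chars 44.
Subsquare: 1.64681/0.0833333 → 19 → t, 0.47244/0.0416667 → 11 → l; chars tl.
Extended square: 0.06347/0.00833333 → 7, 0.01410/0.00416667 → 3; chars 73.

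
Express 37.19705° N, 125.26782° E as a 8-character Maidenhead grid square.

PM27pe27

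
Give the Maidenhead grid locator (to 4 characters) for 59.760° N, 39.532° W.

HO09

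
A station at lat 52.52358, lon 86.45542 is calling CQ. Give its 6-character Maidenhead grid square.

NO32fm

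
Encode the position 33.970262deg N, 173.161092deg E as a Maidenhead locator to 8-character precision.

Shift to the Maidenhead origin (180°W, 90°S): lon 353.16109, lat 123.97026.
Field: 353.16109/20 → 17 → R, 123.97026/10 → 12 → M; chars RM.
Square: 13.16109/2 → 6, 3.97026/1 → 3; chars 63.
Subsquare: 1.16109/0.0833333 → 13 → n, 0.97026/0.0416667 → 23 → x; chars nx.
Extended square: 0.07776/0.00833333 → 9, 0.01193/0.00416667 → 2; chars 92.

RM63nx92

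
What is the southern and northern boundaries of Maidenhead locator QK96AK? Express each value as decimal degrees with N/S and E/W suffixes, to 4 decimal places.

Field Q=16, K=10: +16·20° lon, +10·10° lat → SW at lon 140°, lat 10°.
Square 9, 6: +9·2° lon, +6·1° lat → SW at lon 158°, lat 16°.
Subsquare a=0, k=10: +0·0.0833333° lon, +10·0.0416667° lat → SW at lon 158°, lat 16.4167°.
Cell spans 0.0833333° lon × 0.0416667° lat.
south 16.4167° N, north 16.4583° N.

16.4167° N, 16.4583° N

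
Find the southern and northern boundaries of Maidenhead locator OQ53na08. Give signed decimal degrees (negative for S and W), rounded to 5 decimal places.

Field O=14, Q=16: +14·20° lon, +16·10° lat → SW at lon 100°, lat 70°.
Square 5, 3: +5·2° lon, +3·1° lat → SW at lon 110°, lat 73°.
Subsquare n=13, a=0: +13·0.0833333° lon, +0·0.0416667° lat → SW at lon 111.083°, lat 73°.
Extended square 0, 8: +0·0.00833333° lon, +8·0.00416667° lat → SW at lon 111.083°, lat 73.0333°.
Cell spans 0.00833333° lon × 0.00416667° lat.
south 73.03333, north 73.03750.

73.03333, 73.03750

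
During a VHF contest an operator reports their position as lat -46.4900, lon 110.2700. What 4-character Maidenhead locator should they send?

OE53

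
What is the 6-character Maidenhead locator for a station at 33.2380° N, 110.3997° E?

Offset from 180°W / 90°S: lon 290.3997°, lat 123.2380°.
Field (20°×10°, letters A–R): 290.3997/20 → 14 → O, 123.2380/10 → 12 → M; chars OM.
Square (2°×1°, digits 0–9): 10.3997/2 → 5, 3.2380/1 → 3; chars 53.
Subsquare (5′×2.5′, letters a–x): 0.3997/0.0833333 → 4 → e, 0.2380/0.0416667 → 5 → f; chars ef.

OM53ef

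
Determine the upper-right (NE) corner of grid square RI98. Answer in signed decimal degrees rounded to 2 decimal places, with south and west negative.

-1.00, 180.00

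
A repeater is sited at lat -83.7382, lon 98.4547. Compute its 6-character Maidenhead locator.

NA96fg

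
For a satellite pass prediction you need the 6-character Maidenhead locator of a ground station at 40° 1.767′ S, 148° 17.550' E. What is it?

Shift to the Maidenhead origin (180°W, 90°S): lon 328.2925, lat 49.9706.
Field (20°×10°, letters A–R): lon ⌊328.2925/20⌋ = 16 → Q; lat ⌊49.9706/10⌋ = 4 → E.
Square (2°×1°, digits 0–9): lon ⌊8.2925/2⌋ = 4; lat ⌊9.9706/1⌋ = 9.
Subsquare (5′×2.5′, letters a–x): lon ⌊0.2925/0.0833333⌋ = 3 → d; lat ⌊0.9706/0.0416667⌋ = 23 → x.

QE49dx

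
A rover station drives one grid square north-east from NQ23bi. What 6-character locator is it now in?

Longitude subsquare b = 1; +1 → 2 = c.
Latitude subsquare i = 8; +1 → 9 = j.

NQ23cj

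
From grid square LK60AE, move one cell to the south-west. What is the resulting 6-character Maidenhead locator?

Longitude subsquare a = 0; −1 → -1, wraps to 23 = x, carry into square.
Longitude square 6; −1 → 5.
Latitude subsquare e = 4; −1 → 3 = d.

LK50xd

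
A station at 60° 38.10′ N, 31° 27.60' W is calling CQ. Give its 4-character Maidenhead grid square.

HP40

Add 180° to longitude and 90° to latitude: 148.54, 150.63.
Field: lon ⌊148.54/20⌋ = 7 → H; lat ⌊150.63/10⌋ = 15 → P.
Square: lon ⌊8.54/2⌋ = 4; lat ⌊0.63/1⌋ = 0.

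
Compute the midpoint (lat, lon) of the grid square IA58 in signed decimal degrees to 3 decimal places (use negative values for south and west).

Field I=8, A=0: +8·20° lon, +0·10° lat → SW at lon -20°, lat -90°.
Square 5, 8: +5·2° lon, +8·1° lat → SW at lon -10°, lat -82°.
Cell spans 2° lon × 1° lat. Centre is SW corner plus half of each.
latitude -81.500, longitude -9.000.

-81.500, -9.000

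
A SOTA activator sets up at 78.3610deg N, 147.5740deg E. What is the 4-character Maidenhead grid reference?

QQ38

Shift to the Maidenhead origin (180°W, 90°S): lon 327.57, lat 168.36.
Field: 327.57/20 → 16 → Q, 168.36/10 → 16 → Q; chars QQ.
Square: 7.57/2 → 3, 8.36/1 → 8; chars 38.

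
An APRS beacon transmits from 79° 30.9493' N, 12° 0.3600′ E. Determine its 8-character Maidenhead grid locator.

JQ69am03

Shift to the Maidenhead origin (180°W, 90°S): lon 192.00600, lat 169.51582.
Field: lon ⌊192.00600/20⌋ = 9 → J; lat ⌊169.51582/10⌋ = 16 → Q.
Square: lon ⌊12.00600/2⌋ = 6; lat ⌊9.51582/1⌋ = 9.
Subsquare: lon ⌊0.00600/0.0833333⌋ = 0 → a; lat ⌊0.51582/0.0416667⌋ = 12 → m.
Extended square: lon ⌊0.00600/0.00833333⌋ = 0; lat ⌊0.01582/0.00416667⌋ = 3.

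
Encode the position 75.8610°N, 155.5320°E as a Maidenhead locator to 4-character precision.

QQ75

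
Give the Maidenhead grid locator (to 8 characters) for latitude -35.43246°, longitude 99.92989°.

NF94xn16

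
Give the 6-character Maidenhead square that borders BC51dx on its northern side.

Latitude subsquare x = 23; +1 → 24, wraps to 0 = a, carry into square.
Latitude square 1; +1 → 2.
The longitude characters are unchanged.

BC52da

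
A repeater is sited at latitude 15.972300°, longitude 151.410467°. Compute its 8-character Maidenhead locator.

QK55qx93

Add 180° to longitude and 90° to latitude: 331.41047, 105.97230.
Field: 331.41047/20 → 16 → Q, 105.97230/10 → 10 → K; chars QK.
Square: 11.41047/2 → 5, 5.97230/1 → 5; chars 55.
Subsquare: 1.41047/0.0833333 → 16 → q, 0.97230/0.0416667 → 23 → x; chars qx.
Extended square: 0.07713/0.00833333 → 9, 0.01397/0.00416667 → 3; chars 93.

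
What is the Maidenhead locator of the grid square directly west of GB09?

Longitude square 0; −1 → -1, wraps to 9, carry into field.
Longitude field G = 6; −1 → 5 = F.
The latitude characters are unchanged.

FB99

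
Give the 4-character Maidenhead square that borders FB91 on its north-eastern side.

Longitude square 9; +1 → 10, wraps to 0, carry into field.
Longitude field F = 5; +1 → 6 = G.
Latitude square 1; +1 → 2.

GB02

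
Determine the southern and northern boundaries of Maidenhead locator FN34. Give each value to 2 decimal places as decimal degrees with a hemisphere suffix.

44.00° N, 45.00° N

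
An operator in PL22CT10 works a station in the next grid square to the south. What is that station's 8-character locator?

Latitude extended square 0; −1 → -1, wraps to 9, carry into subsquare.
Latitude subsquare t = 19; −1 → 18 = s.
The longitude characters are unchanged.

PL22cs19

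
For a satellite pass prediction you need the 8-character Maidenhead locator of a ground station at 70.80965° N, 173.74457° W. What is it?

AQ30dt04

Offset from 180°W / 90°S: lon 6.25543°, lat 160.80965°.
Field: lon ⌊6.25543/20⌋ = 0 → A; lat ⌊160.80965/10⌋ = 16 → Q.
Square: lon ⌊6.25543/2⌋ = 3; lat ⌊0.80965/1⌋ = 0.
Subsquare: lon ⌊0.25543/0.0833333⌋ = 3 → d; lat ⌊0.80965/0.0416667⌋ = 19 → t.
Extended square: lon ⌊0.00543/0.00833333⌋ = 0; lat ⌊0.01798/0.00416667⌋ = 4.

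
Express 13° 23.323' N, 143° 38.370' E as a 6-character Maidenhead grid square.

Shift to the Maidenhead origin (180°W, 90°S): lon 323.6395, lat 103.3887.
Field: 323.6395/20 → 16 → Q, 103.3887/10 → 10 → K; chars QK.
Square: 3.6395/2 → 1, 3.3887/1 → 3; chars 13.
Subsquare: 1.6395/0.0833333 → 19 → t, 0.3887/0.0416667 → 9 → j; chars tj.

QK13tj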